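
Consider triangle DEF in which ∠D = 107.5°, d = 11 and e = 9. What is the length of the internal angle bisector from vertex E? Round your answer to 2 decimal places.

t_E ≈ 5.45

Law of sines: sin E = e·sin D/d ≈ 0.78031.
Since d ≥ e, only the acute value applies: ∠E ≈ 51.29°.
Then ∠F = 180° − ∠D − ∠E ≈ 21.21°.
Law of sines gives f = d·sin F/sin D ≈ 4.1729.
The bisector from E has length 2·f·d·cos(∠E/2)/(f+d) ≈ 5.4545.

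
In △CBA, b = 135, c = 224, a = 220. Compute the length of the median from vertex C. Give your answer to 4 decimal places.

Median from C: ½√(2·b² + 2·a² − c²) ≈ 144.11.

m_C ≈ 144.1128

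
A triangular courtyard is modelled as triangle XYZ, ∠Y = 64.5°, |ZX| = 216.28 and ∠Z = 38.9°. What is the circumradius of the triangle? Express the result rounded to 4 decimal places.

The third angle is ∠X = 180° − ∠Y − ∠Z = 76.60°.
Law of sines: |YZ| = |ZX|·sin X/sin Y ≈ 233.1.
Law of sines: |XY| = |ZX|·sin Z/sin Y ≈ 150.47.
Circumradius = |ZX|/(2 sin Y) ≈ 119.81.

R ≈ 119.8114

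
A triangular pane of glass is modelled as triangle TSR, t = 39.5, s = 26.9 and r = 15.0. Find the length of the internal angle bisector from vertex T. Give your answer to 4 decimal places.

By the law of cosines, cos T = (s² + r² − t²) / (2·s·r) ≈ -0.75792, so ∠T ≈ 139.28°.
The bisector from T has length 2·s·r·cos(∠T/2)/(s+r) ≈ 6.7008.

t_T ≈ 6.7008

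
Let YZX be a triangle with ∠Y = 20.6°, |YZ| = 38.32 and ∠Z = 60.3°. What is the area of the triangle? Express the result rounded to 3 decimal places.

The third angle is ∠X = 180° − ∠Y − ∠Z = 99.10°.
Law of sines: |ZX| = |YZ|·sin Y/sin X ≈ 13.654.
Law of sines: |XY| = |YZ|·sin Z/sin X ≈ 33.71.
Area = ½·|YZ|·|ZX|·sin Z ≈ 227.25.

227.250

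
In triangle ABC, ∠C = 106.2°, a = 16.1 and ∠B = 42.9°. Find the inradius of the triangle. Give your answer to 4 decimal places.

4.8847

The third angle is ∠A = 180° − ∠B − ∠C = 30.90°.
Law of sines: b = a·sin B/sin A ≈ 21.341.
Law of sines: c = a·sin C/sin A ≈ 30.106.
Area = ½·a·b·sin C ≈ 164.98.
Semiperimeter s = (16.1+21.341+30.106)/2 = 33.774.
Inradius = area/s = 164.98/33.774 ≈ 4.8847.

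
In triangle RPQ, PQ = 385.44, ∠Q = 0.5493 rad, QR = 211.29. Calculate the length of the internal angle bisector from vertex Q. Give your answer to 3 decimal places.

By the law of cosines, RP² = PQ² + QR² − 2·PQ·QR·cos Q = 54289, so RP ≈ 233.
The bisector from Q has length 2·PQ·QR·cos(∠Q/2)/(PQ+QR) ≈ 262.72.

t_Q ≈ 262.723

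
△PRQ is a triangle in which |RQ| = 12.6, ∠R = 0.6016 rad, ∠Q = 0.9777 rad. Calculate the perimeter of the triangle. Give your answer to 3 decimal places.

perimeter ≈ 30.180

The third angle is ∠P = π − ∠R − ∠Q = 1.5623 rad.
Law of sines: |QP| = |RQ|·sin R/sin P ≈ 7.1314.
Law of sines: |PR| = |RQ|·sin Q/sin P ≈ 10.448.
Semiperimeter s = (12.6+7.1314+10.448)/2 = 15.09.
Perimeter = 12.6 + 7.1314 + 10.448 = 30.18.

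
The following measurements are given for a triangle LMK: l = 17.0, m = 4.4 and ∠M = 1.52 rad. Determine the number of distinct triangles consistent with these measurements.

0

l·sin M = 17.0·sin(1.52 rad) ≈ 16.98.
Since m = 4.4 < 16.98 = l sin M, no triangle exists.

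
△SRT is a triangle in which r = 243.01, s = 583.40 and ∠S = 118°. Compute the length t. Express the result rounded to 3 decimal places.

428.424

Law of sines: sin R = r·sin S/s ≈ 0.36778.
Since s ≥ r, only the acute value applies: ∠R ≈ 21.58°.
Then ∠T = 180° − ∠S − ∠R ≈ 40.42°.
Law of sines gives t = s·sin T/sin S ≈ 428.42.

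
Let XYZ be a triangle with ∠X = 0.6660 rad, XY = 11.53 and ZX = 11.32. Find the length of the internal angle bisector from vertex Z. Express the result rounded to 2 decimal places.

By the law of cosines, YZ² = ZX² + XY² − 2·ZX·XY·cos X = 55.828, so YZ ≈ 7.4718.
Law of cosines again: cos Z = (YZ² + ZX² − XY²)/(2·YZ·ZX) ≈ 0.30166, so ∠Z ≈ 1.2644 rad.
The bisector from Z has length 2·YZ·ZX·cos(∠Z/2)/(YZ+ZX) ≈ 7.2622.

t_Z ≈ 7.26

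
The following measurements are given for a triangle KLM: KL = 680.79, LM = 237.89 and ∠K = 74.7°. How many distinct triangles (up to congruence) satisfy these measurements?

0

KL·sin K = 680.79·sin(74.7°) ≈ 656.7.
Since LM = 237.89 < 656.7 = KL sin K, no triangle exists.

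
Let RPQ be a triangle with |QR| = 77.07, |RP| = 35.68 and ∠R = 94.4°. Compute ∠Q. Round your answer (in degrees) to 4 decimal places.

By the law of cosines, |PQ|² = |QR|² + |RP|² − 2·|QR|·|RP|·cos R = 7634.8, so |PQ| ≈ 87.377.
Law of cosines again: cos Q = (|PQ|² + |QR|² − |RP|²)/(2·|PQ|·|QR|) ≈ 0.91337, so ∠Q ≈ 24.03°.

24.0254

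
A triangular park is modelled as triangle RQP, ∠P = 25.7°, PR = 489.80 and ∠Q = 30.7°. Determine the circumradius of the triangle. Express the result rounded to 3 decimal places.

479.685

The third angle is ∠R = 180° − ∠Q − ∠P = 123.60°.
Law of sines: QP = PR·sin R/sin Q ≈ 799.08.
Law of sines: RQ = PR·sin P/sin Q ≈ 416.04.
Circumradius = PR/(2 sin Q) ≈ 479.69.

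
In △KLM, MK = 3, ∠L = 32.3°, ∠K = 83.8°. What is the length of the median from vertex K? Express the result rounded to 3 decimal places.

m_K ≈ 3.069

The third angle is ∠M = 180° − ∠K − ∠L = 63.90°.
Law of sines: LM = MK·sin K/sin L ≈ 5.5814.
Law of sines: KL = MK·sin M/sin L ≈ 5.0418.
Median from K: ½√(2·MK² + 2·KL² − LM²) ≈ 3.0695.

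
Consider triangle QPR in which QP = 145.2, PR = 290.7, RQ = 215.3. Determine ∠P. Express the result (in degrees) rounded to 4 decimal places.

By the law of cosines, cos P = (QP² + PR² − RQ²) / (2·QP·PR) ≈ 0.70168, so ∠P ≈ 45.44°.

∠P ≈ 45.4379°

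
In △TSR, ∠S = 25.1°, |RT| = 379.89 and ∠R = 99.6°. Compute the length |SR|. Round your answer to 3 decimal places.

The third angle is ∠T = 180° − ∠S − ∠R = 55.30°.
Law of sines: |SR| = |RT|·sin T/sin S ≈ 736.27.

736.268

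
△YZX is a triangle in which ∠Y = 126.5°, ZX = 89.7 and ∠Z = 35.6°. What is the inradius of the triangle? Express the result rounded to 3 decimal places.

The third angle is ∠X = 180° − ∠Y − ∠Z = 17.90°.
Law of sines: XY = ZX·sin Z/sin Y ≈ 64.957.
Law of sines: YZ = ZX·sin X/sin Y ≈ 34.297.
Area = ½·ZX·XY·sin X ≈ 895.43.
Semiperimeter s = (89.7+64.957+34.297)/2 = 94.477.
Inradius = area/s = 895.43/94.477 ≈ 9.4778.

r ≈ 9.478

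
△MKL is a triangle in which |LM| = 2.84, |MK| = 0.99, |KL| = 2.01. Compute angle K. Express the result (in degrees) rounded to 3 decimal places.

139.926

By the law of cosines, cos K = (|MK|² + |KL|² − |LM|²) / (2·|MK|·|KL|) ≈ -0.76521, so ∠K ≈ 139.93°.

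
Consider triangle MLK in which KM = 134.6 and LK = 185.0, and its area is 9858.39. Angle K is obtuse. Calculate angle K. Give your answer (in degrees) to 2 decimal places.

127.65

From area = ½·LK·KM·sin K, we get sin K = 2·area/(LK·KM) ≈ 0.79181.
Taking the obtuse solution, ∠K ≈ 127.65°.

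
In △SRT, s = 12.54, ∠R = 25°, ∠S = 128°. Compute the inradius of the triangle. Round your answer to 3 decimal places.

The third angle is ∠T = 180° − ∠S − ∠R = 27.00°.
Law of sines: r = s·sin R/sin S ≈ 6.7253.
Law of sines: t = s·sin T/sin S ≈ 7.2246.
Area = ½·s·r·sin T ≈ 19.144.
Semiperimeter p = (12.54+6.7253+7.2246)/2 = 13.245.
Inradius = area/p = 19.144/13.245 ≈ 1.4454.

1.445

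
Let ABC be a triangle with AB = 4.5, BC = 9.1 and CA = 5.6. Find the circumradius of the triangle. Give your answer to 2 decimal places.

By the law of cosines, cos A = (CA² + AB² − BC²) / (2·CA·AB) ≈ -0.61905, so ∠A ≈ 128.25°.
Circumradius = BC/(2 sin A) ≈ 5.7936.

5.79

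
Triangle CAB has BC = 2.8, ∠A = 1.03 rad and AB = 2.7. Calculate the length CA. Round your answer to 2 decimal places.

2.97

Law of sines: sin C = AB·sin A/BC ≈ 0.82668.
Since BC ≥ AB, only the acute value applies: ∠C ≈ 0.973 rad.
Then ∠B = π − ∠A − ∠C ≈ 1.138 rad.
Law of sines gives CA = BC·sin B/sin A ≈ 2.9655.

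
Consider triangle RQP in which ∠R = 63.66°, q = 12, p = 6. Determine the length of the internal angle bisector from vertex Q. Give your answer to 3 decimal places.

t_Q ≈ 5.619

By the law of cosines, r² = q² + p² − 2·q·p·cos R = 116.11, so r ≈ 10.775.
Law of cosines again: cos Q = (p² + r² − q²)/(2·p·r) ≈ 0.06270, so ∠Q ≈ 86.41°.
The bisector from Q has length 2·p·r·cos(∠Q/2)/(p+r) ≈ 5.6186.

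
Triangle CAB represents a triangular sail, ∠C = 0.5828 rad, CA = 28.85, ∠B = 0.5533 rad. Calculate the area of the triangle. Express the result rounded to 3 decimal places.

395.318

The third angle is ∠A = π − ∠B − ∠C = 2.0055 rad.
Law of sines: AB = CA·sin C/sin B ≈ 30.215.
Law of sines: BC = CA·sin A/sin B ≈ 49.794.
Area = ½·CA·AB·sin A ≈ 395.32.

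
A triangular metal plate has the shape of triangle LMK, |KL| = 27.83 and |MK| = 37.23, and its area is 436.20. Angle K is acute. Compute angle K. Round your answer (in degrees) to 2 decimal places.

∠K ≈ 57.35°

From area = ½·|MK|·|KL|·sin K, we get sin K = 2·area/(|MK|·|KL|) ≈ 0.84199.
Taking the acute solution, ∠K ≈ 57.35°.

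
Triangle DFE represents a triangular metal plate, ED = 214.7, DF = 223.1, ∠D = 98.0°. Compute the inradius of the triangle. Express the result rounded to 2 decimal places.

By the law of cosines, FE² = ED² + DF² − 2·ED·DF·cos D = 1.092e+05, so FE ≈ 330.46.
Area = ½·ED·DF·sin D ≈ 23717.
Semiperimeter s = (330.46+214.7+223.1)/2 = 384.13.
Inradius = area/s = 23717/384.13 ≈ 61.742.

r ≈ 61.74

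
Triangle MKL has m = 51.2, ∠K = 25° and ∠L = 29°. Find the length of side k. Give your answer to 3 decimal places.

The third angle is ∠M = 180° − ∠K − ∠L = 126.00°.
Law of sines: k = m·sin K/sin M ≈ 26.746.

26.746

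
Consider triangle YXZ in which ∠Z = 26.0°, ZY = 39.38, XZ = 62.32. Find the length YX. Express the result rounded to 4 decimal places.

31.9843

By the law of cosines, YX² = XZ² + ZY² − 2·XZ·ZY·cos Z = 1023, so YX ≈ 31.984.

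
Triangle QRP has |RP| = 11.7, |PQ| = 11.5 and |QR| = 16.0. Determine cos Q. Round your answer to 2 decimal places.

0.68

By the law of cosines, cos Q = (|PQ|² + |QR|² − |RP|²) / (2·|PQ|·|QR|) ≈ 0.68304, so ∠Q ≈ 46.92°.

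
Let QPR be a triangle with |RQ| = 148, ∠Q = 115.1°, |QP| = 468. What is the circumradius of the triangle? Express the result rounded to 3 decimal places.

By the law of cosines, |PR|² = |RQ|² + |QP|² − 2·|RQ|·|QP|·cos Q = 2.9969e+05, so |PR| ≈ 547.44.
Area = ½·|RQ|·|QP|·sin Q ≈ 31362.
Circumradius = |PR|/(2 sin Q) ≈ 302.26.

302.264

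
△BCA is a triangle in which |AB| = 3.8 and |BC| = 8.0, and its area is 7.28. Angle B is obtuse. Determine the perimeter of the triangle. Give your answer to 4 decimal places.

perimeter ≈ 23.2810

From area = ½·|AB|·|BC|·sin B, we get sin B = 2·area/(|AB|·|BC|) ≈ 0.47895.
Taking the obtuse solution, ∠B ≈ 2.6421 rad.
Law of cosines then gives |CA| ≈ 11.481.
Perimeter = 11.481 + 3.8 + 8 = 23.281.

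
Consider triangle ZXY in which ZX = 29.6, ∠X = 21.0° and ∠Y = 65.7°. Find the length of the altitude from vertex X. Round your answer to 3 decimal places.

29.551

The third angle is ∠Z = 180° − ∠X − ∠Y = 93.30°.
Law of sines: XY = ZX·sin Z/sin Y ≈ 32.424.
Law of sines: YZ = ZX·sin X/sin Y ≈ 11.639.
Area = ½·ZX·XY·sin X ≈ 171.97.
The altitude from X has length 2·area/YZ ≈ 29.551.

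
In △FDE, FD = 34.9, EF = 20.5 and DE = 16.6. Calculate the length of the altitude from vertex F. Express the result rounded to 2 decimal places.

Semiperimeter s = (16.6 + 20.5 + 34.9)/2 = 36.
Heron's formula: area = √(36·19.4·15.5·1.1) ≈ 109.12.
The altitude from F has length 2·area/DE ≈ 13.147.

13.15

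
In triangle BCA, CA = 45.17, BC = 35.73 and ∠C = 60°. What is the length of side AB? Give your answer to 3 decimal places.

By the law of cosines, AB² = BC² + CA² − 2·BC·CA·cos C = 1703, so AB ≈ 41.268.

41.268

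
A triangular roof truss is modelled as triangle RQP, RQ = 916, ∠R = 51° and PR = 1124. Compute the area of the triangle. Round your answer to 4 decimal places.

Area = ½·PR·RQ·sin R ≈ 4.0007e+05.

400068.5238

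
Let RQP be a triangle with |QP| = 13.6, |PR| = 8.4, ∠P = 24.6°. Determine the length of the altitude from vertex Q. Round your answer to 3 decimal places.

5.661

By the law of cosines, |RQ|² = |QP|² + |PR|² − 2·|QP|·|PR|·cos P = 47.778, so |RQ| ≈ 6.9121.
Area = ½·|QP|·|PR|·sin P ≈ 23.778.
The altitude from Q has length 2·area/|PR| ≈ 5.6614.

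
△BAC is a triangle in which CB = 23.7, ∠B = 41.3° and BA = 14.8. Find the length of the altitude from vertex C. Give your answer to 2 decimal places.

15.64

By the law of cosines, AC² = CB² + BA² − 2·CB·BA·cos B = 253.7, so AC ≈ 15.928.
Area = ½·CB·BA·sin B ≈ 115.75.
The altitude from C has length 2·area/BA ≈ 15.642.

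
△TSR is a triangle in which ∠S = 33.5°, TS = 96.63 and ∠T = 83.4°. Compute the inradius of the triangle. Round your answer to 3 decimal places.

The third angle is ∠R = 180° − ∠T − ∠S = 63.10°.
Law of sines: SR = TS·sin T/sin R ≈ 107.64.
Law of sines: RT = TS·sin S/sin R ≈ 59.805.
Area = ½·TS·SR·sin S ≈ 2870.3.
Semiperimeter s = (107.64+59.805+96.63)/2 = 132.04.
Inradius = area/s = 2870.3/132.04 ≈ 21.739.

21.739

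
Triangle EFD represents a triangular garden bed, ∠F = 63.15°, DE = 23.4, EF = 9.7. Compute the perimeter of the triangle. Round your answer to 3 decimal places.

Law of sines: sin D = EF·sin F/DE ≈ 0.36984.
Since DE ≥ EF, only the acute value applies: ∠D ≈ 21.71°.
Then ∠E = 180° − ∠F − ∠D ≈ 95.14°.
Law of sines gives FD = DE·sin E/sin F ≈ 26.122.
Semiperimeter s = (26.122+23.4+9.7)/2 = 29.611.
Perimeter = 26.122 + 23.4 + 9.7 = 59.222.

59.222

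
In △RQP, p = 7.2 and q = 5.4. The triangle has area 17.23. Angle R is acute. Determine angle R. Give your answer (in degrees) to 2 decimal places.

∠R ≈ 62.41°

From area = ½·q·p·sin R, we get sin R = 2·area/(q·p) ≈ 0.88632.
Taking the acute solution, ∠R ≈ 62.41°.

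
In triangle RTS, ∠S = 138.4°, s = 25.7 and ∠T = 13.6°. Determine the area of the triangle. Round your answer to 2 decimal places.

The third angle is ∠R = 180° − ∠T − ∠S = 28.00°.
Law of sines: r = s·sin R/sin S ≈ 18.173.
Law of sines: t = s·sin T/sin S ≈ 9.1021.
Area = ½·s·r·sin T ≈ 54.911.

54.91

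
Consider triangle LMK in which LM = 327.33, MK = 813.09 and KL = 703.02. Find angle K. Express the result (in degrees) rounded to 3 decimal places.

By the law of cosines, cos K = (MK² + KL² − LM²) / (2·MK·KL) ≈ 0.91688, so ∠K ≈ 23.53°.

23.526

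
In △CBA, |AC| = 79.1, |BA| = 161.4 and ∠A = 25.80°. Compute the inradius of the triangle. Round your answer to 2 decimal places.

By the law of cosines, |CB|² = |BA|² + |AC|² − 2·|BA|·|AC|·cos A = 9318.5, so |CB| ≈ 96.532.
Area = ½·|BA|·|AC|·sin A ≈ 2778.2.
Semiperimeter s = (161.4+79.1+96.532)/2 = 168.52.
Inradius = area/s = 2778.2/168.52 ≈ 16.486.

r ≈ 16.49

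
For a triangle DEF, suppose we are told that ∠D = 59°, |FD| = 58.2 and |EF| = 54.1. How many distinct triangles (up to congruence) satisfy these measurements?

2

|FD|·sin D = 58.2·sin(59°) ≈ 49.89.
Since |FD| sin D < |EF| < |FD| (49.89 < 54.1 < 58.2), two triangles exist.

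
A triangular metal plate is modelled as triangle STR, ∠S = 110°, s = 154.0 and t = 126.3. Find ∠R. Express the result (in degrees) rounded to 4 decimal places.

∠R ≈ 19.5859°

Law of sines: sin T = t·sin S/s ≈ 0.77067.
Since s ≥ t, only the acute value applies: ∠T ≈ 50.41°.
Then ∠R = 180° − ∠S − ∠T ≈ 19.59°.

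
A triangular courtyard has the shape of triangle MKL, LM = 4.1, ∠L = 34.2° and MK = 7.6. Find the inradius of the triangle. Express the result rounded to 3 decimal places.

1.097

Law of sines: sin K = LM·sin L/MK ≈ 0.30323.
Since MK ≥ LM, only the acute value applies: ∠K ≈ 17.65°.
Then ∠M = 180° − ∠L − ∠K ≈ 128.15°.
Law of sines gives KL = MK·sin M/sin L ≈ 10.633.
Area = ½·MK·LM·sin M ≈ 12.252.
Semiperimeter s = (10.633+4.1+7.6)/2 = 11.167.
Inradius = area/s = 12.252/11.167 ≈ 1.0972.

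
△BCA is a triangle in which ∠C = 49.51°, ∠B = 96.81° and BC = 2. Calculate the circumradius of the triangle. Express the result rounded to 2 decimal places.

1.80

The third angle is ∠A = 180° − ∠B − ∠C = 33.68°.
Law of sines: CA = BC·sin B/sin A ≈ 3.5811.
Law of sines: AB = BC·sin C/sin A ≈ 2.7428.
Circumradius = BC/(2 sin A) ≈ 1.8033.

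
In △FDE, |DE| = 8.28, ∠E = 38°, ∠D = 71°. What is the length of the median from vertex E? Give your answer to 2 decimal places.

m_E ≈ 7.83

The third angle is ∠F = 180° − ∠D − ∠E = 71.00°.
Law of sines: |EF| = |DE|·sin D/sin F ≈ 8.28.
Law of sines: |FD| = |DE|·sin E/sin F ≈ 5.3914.
Median from E: ½√(2·|DE|² + 2·|EF|² − |FD|²) ≈ 7.8289.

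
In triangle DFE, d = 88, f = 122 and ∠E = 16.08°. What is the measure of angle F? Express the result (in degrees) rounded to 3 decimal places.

130.857

By the law of cosines, e² = d² + f² − 2·d·f·cos E = 1996.1, so e ≈ 44.677.
Law of cosines again: cos F = (e² + d² − f²)/(2·e·d) ≈ -0.65418, so ∠F ≈ 130.86°.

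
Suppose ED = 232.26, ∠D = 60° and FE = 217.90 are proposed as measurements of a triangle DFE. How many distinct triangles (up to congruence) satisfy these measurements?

ED·sin D = 232.26·sin(60°) ≈ 201.1.
Since ED sin D < FE < ED (201.1 < 217.90 < 232.26), two triangles exist.

2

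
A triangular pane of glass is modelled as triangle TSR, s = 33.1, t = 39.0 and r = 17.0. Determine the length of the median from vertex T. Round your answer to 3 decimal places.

m_T ≈ 17.665

Median from T: ½√(2·s² + 2·r² − t²) ≈ 17.665.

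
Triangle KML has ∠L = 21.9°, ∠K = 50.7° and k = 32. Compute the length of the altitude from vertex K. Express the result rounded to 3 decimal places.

The third angle is ∠M = 180° − ∠L − ∠K = 107.40°.
Law of sines: m = k·sin M/sin K ≈ 39.46.
Law of sines: l = k·sin L/sin K ≈ 15.424.
Area = ½·k·m·sin L ≈ 235.49.
The altitude from K has length 2·area/k ≈ 14.718.

14.718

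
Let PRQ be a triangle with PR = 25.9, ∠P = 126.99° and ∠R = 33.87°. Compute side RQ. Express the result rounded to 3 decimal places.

The third angle is ∠Q = 180° − ∠P − ∠R = 19.14°.
Law of sines: RQ = PR·sin P/sin Q ≈ 63.095.

63.095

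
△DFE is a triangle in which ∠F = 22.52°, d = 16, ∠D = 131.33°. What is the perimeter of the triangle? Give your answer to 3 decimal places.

33.551

The third angle is ∠E = 180° − ∠D − ∠F = 26.15°.
Law of sines: f = d·sin F/sin D ≈ 8.1608.
Law of sines: e = d·sin E/sin D ≈ 9.3906.
Semiperimeter s = (16+8.1608+9.3906)/2 = 16.776.
Perimeter = 16 + 8.1608 + 9.3906 = 33.551.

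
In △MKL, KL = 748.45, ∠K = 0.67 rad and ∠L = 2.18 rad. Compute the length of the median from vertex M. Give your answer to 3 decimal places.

m_M ≈ 1856.421

The third angle is ∠M = π − ∠K − ∠L = 0.292 rad.
Law of sines: LM = KL·sin K/sin M ≈ 1616.7.
Law of sines: MK = KL·sin L/sin M ≈ 2135.1.
Median from M: ½√(2·LM² + 2·MK² − KL²) ≈ 1856.4.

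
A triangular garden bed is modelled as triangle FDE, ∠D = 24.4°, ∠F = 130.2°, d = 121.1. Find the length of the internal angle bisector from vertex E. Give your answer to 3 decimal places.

The third angle is ∠E = 180° − ∠F − ∠D = 25.40°.
Law of sines: f = d·sin F/sin D ≈ 223.9.
Law of sines: e = d·sin E/sin D ≈ 125.74.
The bisector from E has length 2·f·d·cos(∠E/2)/(f+d) ≈ 153.34.

153.340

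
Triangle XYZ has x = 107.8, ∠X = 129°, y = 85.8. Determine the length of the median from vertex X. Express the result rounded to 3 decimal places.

m_X ≈ 35.314

Law of sines: sin Y = y·sin X/x ≈ 0.61854.
Since x ≥ y, only the acute value applies: ∠Y ≈ 38.21°.
Then ∠Z = 180° − ∠X − ∠Y ≈ 12.79°.
Law of sines gives z = x·sin Z/sin X ≈ 30.708.
Median from X: ½√(2·y² + 2·z² − x²) ≈ 35.314.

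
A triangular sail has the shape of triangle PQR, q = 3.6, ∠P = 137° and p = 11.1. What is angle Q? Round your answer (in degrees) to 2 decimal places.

Law of sines: sin Q = q·sin P/p ≈ 0.22119.
Since p ≥ q, only the acute value applies: ∠Q ≈ 12.78°.
Then ∠R = 180° − ∠P − ∠Q ≈ 30.22°.

12.78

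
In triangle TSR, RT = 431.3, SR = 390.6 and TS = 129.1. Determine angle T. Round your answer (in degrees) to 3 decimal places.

By the law of cosines, cos T = (RT² + TS² − SR²) / (2·RT·TS) ≈ 0.45005, so ∠T ≈ 63.25°.

∠T ≈ 63.253°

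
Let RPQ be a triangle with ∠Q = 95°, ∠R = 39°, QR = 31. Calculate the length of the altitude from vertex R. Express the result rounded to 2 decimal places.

30.88

The third angle is ∠P = 180° − ∠Q − ∠R = 46.00°.
Law of sines: PQ = QR·sin R/sin P ≈ 27.121.
Law of sines: RP = QR·sin Q/sin P ≈ 42.931.
Area = ½·QR·PQ·sin Q ≈ 418.77.
The altitude from R has length 2·area/PQ ≈ 30.882.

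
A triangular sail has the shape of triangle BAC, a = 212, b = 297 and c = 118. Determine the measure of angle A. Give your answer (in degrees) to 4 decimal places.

∠A ≈ 35.3222°

By the law of cosines, cos A = (c² + b² − a²) / (2·c·b) ≈ 0.81591, so ∠A ≈ 35.32°.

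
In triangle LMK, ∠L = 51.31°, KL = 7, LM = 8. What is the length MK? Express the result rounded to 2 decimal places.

By the law of cosines, MK² = KL² + LM² − 2·KL·LM·cos L = 42.988, so MK ≈ 6.5565.

6.56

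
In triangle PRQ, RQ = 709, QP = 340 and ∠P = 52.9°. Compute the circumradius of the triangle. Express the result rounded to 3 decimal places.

444.467

Law of sines: sin R = QP·sin P/RQ ≈ 0.38248.
Since RQ ≥ QP, only the acute value applies: ∠R ≈ 22.49°.
Then ∠Q = 180° − ∠P − ∠R ≈ 104.61°.
Law of sines gives PR = RQ·sin Q/sin P ≈ 860.18.
Circumradius = RQ/(2 sin P) ≈ 444.47.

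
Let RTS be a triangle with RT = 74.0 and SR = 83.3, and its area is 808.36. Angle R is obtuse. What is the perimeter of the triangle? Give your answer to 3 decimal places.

From area = ½·SR·RT·sin R, we get sin R = 2·area/(SR·RT) ≈ 0.26228.
Taking the obtuse solution, ∠R ≈ 164.79°.
Law of cosines then gives TS ≈ 155.92.
Perimeter = 155.92 + 83.3 + 74 = 313.22.

313.222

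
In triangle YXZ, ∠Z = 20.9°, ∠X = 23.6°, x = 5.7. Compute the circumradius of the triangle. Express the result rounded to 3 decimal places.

R ≈ 7.119

The third angle is ∠Y = 180° − ∠X − ∠Z = 135.50°.
Law of sines: y = x·sin Y/sin X ≈ 9.9792.
Law of sines: z = x·sin Z/sin X ≈ 5.0791.
Circumradius = x/(2 sin X) ≈ 7.1188.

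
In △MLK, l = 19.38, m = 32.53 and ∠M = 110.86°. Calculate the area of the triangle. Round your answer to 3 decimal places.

182.202

Law of sines: sin L = l·sin M/m ≈ 0.55671.
Since m ≥ l, only the acute value applies: ∠L ≈ 33.83°.
Then ∠K = 180° − ∠M − ∠L ≈ 35.31°.
Law of sines gives k = m·sin K/sin M ≈ 20.122.
Area = ½·m·l·sin K ≈ 182.2.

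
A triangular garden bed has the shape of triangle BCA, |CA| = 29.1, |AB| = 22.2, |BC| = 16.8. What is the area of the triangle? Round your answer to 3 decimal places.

185.616

Semiperimeter s = (29.1 + 22.2 + 16.8)/2 = 34.05.
Heron's formula: area = √(34.05·4.95·11.85·17.25) ≈ 185.62.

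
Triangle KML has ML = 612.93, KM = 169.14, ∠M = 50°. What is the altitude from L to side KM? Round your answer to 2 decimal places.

h_L ≈ 469.53

By the law of cosines, LK² = KM² + ML² − 2·KM·ML·cos M = 2.7101e+05, so LK ≈ 520.59.
Area = ½·KM·ML·sin M ≈ 39708.
The altitude from L has length 2·area/KM ≈ 469.53.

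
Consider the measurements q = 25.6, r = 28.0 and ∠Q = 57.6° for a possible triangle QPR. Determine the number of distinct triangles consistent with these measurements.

r·sin Q = 28.0·sin(57.6°) ≈ 23.64.
Since r sin Q < q < r (23.64 < 25.6 < 28.0), two triangles exist.

2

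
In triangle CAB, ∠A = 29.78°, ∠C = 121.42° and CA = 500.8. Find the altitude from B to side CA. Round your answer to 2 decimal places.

The third angle is ∠B = 180° − ∠C − ∠A = 28.80°.
Law of sines: AB = CA·sin C/sin B ≈ 887.11.
Law of sines: BC = CA·sin A/sin B ≈ 516.31.
Area = ½·CA·AB·sin A ≈ 1.1033e+05.
The altitude from B has length 2·area/CA ≈ 440.6.

h_B ≈ 440.60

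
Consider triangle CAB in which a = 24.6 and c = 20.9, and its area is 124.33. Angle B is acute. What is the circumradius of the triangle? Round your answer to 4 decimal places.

From area = ½·c·a·sin B, we get sin B = 2·area/(c·a) ≈ 0.48364.
Taking the acute solution, ∠B ≈ 28.92°.
Law of cosines then gives b ≈ 11.914.
Circumradius = b/(2 sin B) ≈ 12.317.

R ≈ 12.3173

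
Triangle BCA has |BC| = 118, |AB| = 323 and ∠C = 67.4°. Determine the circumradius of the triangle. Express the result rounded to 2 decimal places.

R ≈ 174.93

Law of sines: sin A = |BC|·sin C/|AB| ≈ 0.33727.
Since |AB| ≥ |BC|, only the acute value applies: ∠A ≈ 19.71°.
Then ∠B = 180° − ∠C − ∠A ≈ 92.89°.
Law of sines gives |CA| = |AB|·sin B/sin C ≈ 349.42.
Circumradius = |AB|/(2 sin C) ≈ 174.93.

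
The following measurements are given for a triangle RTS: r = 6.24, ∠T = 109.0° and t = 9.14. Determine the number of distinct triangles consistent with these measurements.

r·sin T = 6.24·sin(109.0°) ≈ 5.9.
Since ∠T is not acute, a triangle exists only if t > r; here t > r, so there is exactly one triangle.

1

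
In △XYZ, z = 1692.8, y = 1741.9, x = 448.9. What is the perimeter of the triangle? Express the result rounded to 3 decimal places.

Perimeter = 448.9 + 1741.9 + 1692.8 = 3883.6.

perimeter ≈ 3883.600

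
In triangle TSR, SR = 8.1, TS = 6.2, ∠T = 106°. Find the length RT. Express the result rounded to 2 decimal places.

3.78

Law of sines: sin R = TS·sin T/SR ≈ 0.73578.
Since SR ≥ TS, only the acute value applies: ∠R ≈ 47.37°.
Then ∠S = 180° − ∠T − ∠R ≈ 26.63°.
Law of sines gives RT = SR·sin S/sin T ≈ 3.7765.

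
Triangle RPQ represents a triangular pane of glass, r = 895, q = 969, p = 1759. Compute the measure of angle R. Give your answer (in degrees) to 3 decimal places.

∠R ≈ 18.540°

By the law of cosines, cos R = (p² + q² − r²) / (2·p·q) ≈ 0.94810, so ∠R ≈ 18.54°.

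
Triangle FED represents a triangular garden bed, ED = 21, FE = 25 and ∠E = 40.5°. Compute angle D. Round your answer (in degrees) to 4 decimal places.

83.0129

By the law of cosines, DF² = FE² + ED² − 2·FE·ED·cos E = 267.57, so DF ≈ 16.358.
Law of cosines again: cos D = (ED² + DF² − FE²)/(2·ED·DF) ≈ 0.12165, so ∠D ≈ 83.01°.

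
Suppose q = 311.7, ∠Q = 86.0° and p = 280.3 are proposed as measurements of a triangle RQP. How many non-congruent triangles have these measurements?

1

p·sin Q = 280.3·sin(86.0°) ≈ 279.6.
Since q ≥ p, exactly one triangle exists.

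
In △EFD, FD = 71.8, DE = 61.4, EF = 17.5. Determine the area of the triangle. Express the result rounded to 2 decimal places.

Semiperimeter s = (71.8 + 61.4 + 17.5)/2 = 75.35.
Heron's formula: area = √(75.35·3.55·13.95·57.85) ≈ 464.62.

area ≈ 464.62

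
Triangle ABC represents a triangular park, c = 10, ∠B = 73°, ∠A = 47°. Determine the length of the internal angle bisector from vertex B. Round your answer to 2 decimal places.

The third angle is ∠C = 180° − ∠A − ∠B = 60.00°.
Law of sines: a = c·sin A/sin C ≈ 8.4449.
Law of sines: b = c·sin B/sin C ≈ 11.042.
The bisector from B has length 2·c·a·cos(∠B/2)/(c+a) ≈ 7.3609.

7.36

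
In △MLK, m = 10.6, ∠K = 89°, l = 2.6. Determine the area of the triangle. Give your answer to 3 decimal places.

area ≈ 13.778

Area = ½·m·l·sin K ≈ 13.778.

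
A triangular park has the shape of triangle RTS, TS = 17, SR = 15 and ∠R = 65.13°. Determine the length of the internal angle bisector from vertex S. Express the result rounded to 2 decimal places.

Law of sines: sin T = SR·sin R/TS ≈ 0.80053.
Since TS ≥ SR, only the acute value applies: ∠T ≈ 53.18°.
Then ∠S = 180° − ∠R − ∠T ≈ 61.69°.
Law of sines gives RT = TS·sin S/sin R ≈ 16.496.
The bisector from S has length 2·TS·SR·cos(∠S/2)/(TS+SR) ≈ 13.683.

13.68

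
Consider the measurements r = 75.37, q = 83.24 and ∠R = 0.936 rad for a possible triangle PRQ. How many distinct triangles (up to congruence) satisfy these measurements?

2

q·sin R = 83.24·sin(0.936 rad) ≈ 67.02.
Since q sin R < r < q (67.02 < 75.37 < 83.24), two triangles exist.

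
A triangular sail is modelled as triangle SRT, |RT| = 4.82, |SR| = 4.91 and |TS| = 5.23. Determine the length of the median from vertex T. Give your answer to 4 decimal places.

4.3893

Median from T: ½√(2·|RT|² + 2·|TS|² − |SR|²) ≈ 4.3893.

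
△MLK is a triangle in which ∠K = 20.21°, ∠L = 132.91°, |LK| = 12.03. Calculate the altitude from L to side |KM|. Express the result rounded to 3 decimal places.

The third angle is ∠M = 180° − ∠L − ∠K = 26.88°.
Law of sines: |KM| = |LK|·sin L/sin M ≈ 19.488.
Law of sines: |ML| = |LK|·sin K/sin M ≈ 9.192.
Area = ½·|LK|·|KM|·sin K ≈ 40.496.
The altitude from L has length 2·area/|KM| ≈ 4.1559.

h_L ≈ 4.156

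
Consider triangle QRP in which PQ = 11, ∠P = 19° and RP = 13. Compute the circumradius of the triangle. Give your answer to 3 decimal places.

By the law of cosines, QR² = RP² + PQ² − 2·RP·PQ·cos P = 19.582, so QR ≈ 4.4251.
Area = ½·RP·PQ·sin P ≈ 23.278.
Circumradius = QR/(2 sin P) ≈ 6.796.

6.796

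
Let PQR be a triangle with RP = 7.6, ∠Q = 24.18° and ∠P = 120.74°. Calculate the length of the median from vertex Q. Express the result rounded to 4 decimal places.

The third angle is ∠R = 180° − ∠P − ∠Q = 35.08°.
Law of sines: QR = RP·sin P/sin Q ≈ 15.947.
Law of sines: PQ = RP·sin R/sin Q ≈ 10.664.
Median from Q: ½√(2·PQ² + 2·QR² − RP²) ≈ 13.022.

m_Q ≈ 13.0222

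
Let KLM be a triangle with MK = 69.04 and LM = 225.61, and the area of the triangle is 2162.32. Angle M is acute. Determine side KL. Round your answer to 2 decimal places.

160.43

From area = ½·LM·MK·sin M, we get sin M = 2·area/(LM·MK) ≈ 0.27765.
Taking the acute solution, ∠M ≈ 16.12°.
Law of cosines then gives KL ≈ 160.43.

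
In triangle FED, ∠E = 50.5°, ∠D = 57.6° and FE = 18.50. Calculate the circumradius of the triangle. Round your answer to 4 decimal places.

10.9555

The third angle is ∠F = 180° − ∠E − ∠D = 71.90°.
Law of sines: ED = FE·sin F/sin D ≈ 20.827.
Law of sines: DF = FE·sin E/sin D ≈ 16.907.
Circumradius = FE/(2 sin D) ≈ 10.955.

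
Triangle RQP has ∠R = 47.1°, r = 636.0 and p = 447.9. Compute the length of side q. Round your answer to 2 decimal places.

Law of sines: sin P = p·sin R/r ≈ 0.51589.
Since r ≥ p, only the acute value applies: ∠P ≈ 31.06°.
Then ∠Q = 180° − ∠R − ∠P ≈ 101.84°.
Law of sines gives q = r·sin Q/sin R ≈ 849.73.

849.73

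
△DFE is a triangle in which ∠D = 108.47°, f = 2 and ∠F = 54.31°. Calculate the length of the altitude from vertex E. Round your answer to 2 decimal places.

1.90

The third angle is ∠E = 180° − ∠D − ∠F = 17.22°.
Law of sines: d = f·sin D/sin F ≈ 2.3356.
Law of sines: e = f·sin E/sin F ≈ 0.729.
Area = ½·f·d·sin E ≈ 0.69145.
The altitude from E has length 2·area/e ≈ 1.897.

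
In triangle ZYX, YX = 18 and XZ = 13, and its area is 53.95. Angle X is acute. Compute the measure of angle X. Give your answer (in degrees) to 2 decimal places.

From area = ½·YX·XZ·sin X, we get sin X = 2·area/(YX·XZ) ≈ 0.46111.
Taking the acute solution, ∠X ≈ 27.46°.

27.46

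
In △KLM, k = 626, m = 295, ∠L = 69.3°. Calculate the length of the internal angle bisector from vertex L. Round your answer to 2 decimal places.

By the law of cosines, l² = m² + k² − 2·m·k·cos L = 3.4835e+05, so l ≈ 590.21.
The bisector from L has length 2·m·k·cos(∠L/2)/(m+k) ≈ 329.9.

329.90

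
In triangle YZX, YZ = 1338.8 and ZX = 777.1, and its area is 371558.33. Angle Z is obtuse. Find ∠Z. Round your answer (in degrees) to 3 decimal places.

From area = ½·YZ·ZX·sin Z, we get sin Z = 2·area/(YZ·ZX) ≈ 0.71427.
Taking the obtuse solution, ∠Z ≈ 134.42°.

∠Z ≈ 134.416°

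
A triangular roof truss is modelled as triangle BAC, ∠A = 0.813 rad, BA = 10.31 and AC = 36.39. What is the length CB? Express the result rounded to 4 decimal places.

By the law of cosines, CB² = BA² + AC² − 2·BA·AC·cos A = 914.79, so CB ≈ 30.245.

30.2455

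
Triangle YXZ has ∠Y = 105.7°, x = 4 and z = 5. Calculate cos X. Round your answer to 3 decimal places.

cos X ≈ 0.845

By the law of cosines, y² = x² + z² − 2·x·z·cos Y = 51.824, so y ≈ 7.1989.
Law of cosines again: cos X = (z² + y² − x²)/(2·z·y) ≈ 0.84491, so ∠X ≈ 32.34°.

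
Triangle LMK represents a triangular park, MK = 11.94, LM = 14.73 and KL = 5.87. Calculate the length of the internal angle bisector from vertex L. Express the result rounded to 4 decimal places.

By the law of cosines, cos L = (KL² + LM² − MK²) / (2·KL·LM) ≈ 0.62954, so ∠L ≈ 50.98°.
The bisector from L has length 2·KL·LM·cos(∠L/2)/(KL+LM) ≈ 7.5774.

7.5774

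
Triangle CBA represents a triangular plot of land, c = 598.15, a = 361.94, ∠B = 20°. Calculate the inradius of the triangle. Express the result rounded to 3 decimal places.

By the law of cosines, b² = a² + c² − 2·a·c·cos B = 81908, so b ≈ 286.2.
Area = ½·a·c·sin B ≈ 37023.
Semiperimeter s = (598.15+286.2+361.94)/2 = 623.14.
Inradius = area/s = 37023/623.14 ≈ 59.413.

59.413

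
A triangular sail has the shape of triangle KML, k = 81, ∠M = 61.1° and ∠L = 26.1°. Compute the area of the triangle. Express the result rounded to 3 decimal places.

area ≈ 1264.999

The third angle is ∠K = 180° − ∠M − ∠L = 92.80°.
Law of sines: m = k·sin M/sin K ≈ 70.997.
Law of sines: l = k·sin L/sin K ≈ 35.678.
Area = ½·k·m·sin L ≈ 1265.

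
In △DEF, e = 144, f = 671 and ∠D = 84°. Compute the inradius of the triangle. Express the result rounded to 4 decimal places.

r ≈ 64.6493

By the law of cosines, d² = e² + f² − 2·e·f·cos D = 4.5078e+05, so d ≈ 671.4.
Area = ½·e·f·sin D ≈ 48047.
Semiperimeter s = (671.4+144+671)/2 = 743.2.
Inradius = area/s = 48047/743.2 ≈ 64.649.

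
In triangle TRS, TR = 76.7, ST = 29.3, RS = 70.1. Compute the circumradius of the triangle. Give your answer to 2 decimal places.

By the law of cosines, cos T = (ST² + TR² − RS²) / (2·ST·TR) ≈ 0.40657, so ∠T ≈ 1.152 rad.
Circumradius = RS/(2 sin T) ≈ 38.364.

38.36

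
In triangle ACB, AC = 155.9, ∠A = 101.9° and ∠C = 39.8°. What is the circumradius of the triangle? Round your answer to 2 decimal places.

The third angle is ∠B = 180° − ∠A − ∠C = 38.30°.
Law of sines: CB = AC·sin A/sin B ≈ 246.14.
Law of sines: BA = AC·sin C/sin B ≈ 161.01.
Circumradius = AC/(2 sin B) ≈ 125.77.

125.77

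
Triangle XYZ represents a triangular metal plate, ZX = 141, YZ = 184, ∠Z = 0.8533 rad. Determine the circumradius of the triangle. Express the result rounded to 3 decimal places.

By the law of cosines, XY² = YZ² + ZX² − 2·YZ·ZX·cos Z = 19621, so XY ≈ 140.07.
Area = ½·YZ·ZX·sin Z ≈ 9773.8.
Circumradius = XY/(2 sin Z) ≈ 92.954.

R ≈ 92.954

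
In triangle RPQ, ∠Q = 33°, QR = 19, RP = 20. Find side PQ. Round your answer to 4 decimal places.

Law of sines: sin P = QR·sin Q/RP ≈ 0.51741.
Since RP ≥ QR, only the acute value applies: ∠P ≈ 31.16°.
Then ∠R = 180° − ∠Q − ∠P ≈ 115.84°.
Law of sines gives PQ = RP·sin R/sin Q ≈ 33.05.

33.0495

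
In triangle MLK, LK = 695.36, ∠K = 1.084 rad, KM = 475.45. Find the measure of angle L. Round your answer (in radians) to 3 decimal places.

By the law of cosines, ML² = LK² + KM² − 2·LK·KM·cos K = 4.0026e+05, so ML ≈ 632.66.
Law of cosines again: cos L = (ML² + LK² − KM²)/(2·ML·LK) ≈ 0.74755, so ∠L ≈ 0.726 rad.

∠L ≈ 0.726 rad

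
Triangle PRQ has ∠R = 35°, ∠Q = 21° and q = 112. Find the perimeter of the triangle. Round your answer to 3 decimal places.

The third angle is ∠P = 180° − ∠R − ∠Q = 124.00°.
Law of sines: p = q·sin P/sin Q ≈ 259.1.
Law of sines: r = q·sin R/sin Q ≈ 179.26.
Semiperimeter s = (259.1+179.26+112)/2 = 275.18.
Perimeter = 259.1 + 179.26 + 112 = 550.36.

550.356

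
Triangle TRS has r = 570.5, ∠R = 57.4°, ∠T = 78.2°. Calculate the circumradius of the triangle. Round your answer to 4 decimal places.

The third angle is ∠S = 180° − ∠T − ∠R = 44.40°.
Law of sines: t = r·sin T/sin R ≈ 662.88.
Law of sines: s = r·sin S/sin R ≈ 473.8.
Circumradius = r/(2 sin R) ≈ 338.59.

338.5948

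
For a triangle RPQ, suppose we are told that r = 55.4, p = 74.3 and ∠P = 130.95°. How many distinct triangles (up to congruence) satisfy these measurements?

1

r·sin P = 55.4·sin(130.95°) ≈ 41.84.
Since ∠P is not acute, a triangle exists only if p > r; here p > r, so there is exactly one triangle.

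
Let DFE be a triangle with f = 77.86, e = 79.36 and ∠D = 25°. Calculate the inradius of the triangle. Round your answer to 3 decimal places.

By the law of cosines, d² = f² + e² − 2·f·e·cos D = 1160.1, so d ≈ 34.06.
Area = ½·f·e·sin D ≈ 1305.7.
Semiperimeter s = (34.06+77.86+79.36)/2 = 95.64.
Inradius = area/s = 1305.7/95.64 ≈ 13.652.

13.652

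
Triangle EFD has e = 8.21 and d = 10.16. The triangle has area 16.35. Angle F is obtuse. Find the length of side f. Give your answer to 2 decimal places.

From area = ½·d·e·sin F, we get sin F = 2·area/(d·e) ≈ 0.39202.
Taking the obtuse solution, ∠F ≈ 156.92°.
Law of cosines then gives f ≈ 18.003.

18.00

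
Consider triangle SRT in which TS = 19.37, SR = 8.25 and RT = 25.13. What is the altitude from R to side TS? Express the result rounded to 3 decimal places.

Semiperimeter s = (25.13 + 19.37 + 8.25)/2 = 26.375.
Heron's formula: area = √(26.375·1.245·7.005·18.125) ≈ 64.569.
The altitude from R has length 2·area/TS ≈ 6.6669.

6.667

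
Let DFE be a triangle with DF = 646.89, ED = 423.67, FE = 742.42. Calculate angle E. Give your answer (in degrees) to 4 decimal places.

By the law of cosines, cos E = (FE² + ED² − DF²) / (2·FE·ED) ≈ 0.49631, so ∠E ≈ 60.24°.

60.2441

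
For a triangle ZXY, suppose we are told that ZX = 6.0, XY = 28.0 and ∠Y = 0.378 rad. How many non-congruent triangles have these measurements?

XY·sin Y = 28.0·sin(0.378 rad) ≈ 10.33.
Since ZX = 6.0 < 10.33 = XY sin Y, no triangle exists.

0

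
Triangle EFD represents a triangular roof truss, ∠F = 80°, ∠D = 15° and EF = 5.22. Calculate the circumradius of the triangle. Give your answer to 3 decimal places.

The third angle is ∠E = 180° − ∠F − ∠D = 85.00°.
Law of sines: FD = EF·sin E/sin D ≈ 20.092.
Law of sines: DE = EF·sin F/sin D ≈ 19.862.
Circumradius = EF/(2 sin D) ≈ 10.084.

10.084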